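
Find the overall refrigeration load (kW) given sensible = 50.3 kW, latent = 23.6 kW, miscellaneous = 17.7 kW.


Q_total = Q_s + Q_l + Q_misc
Q_total = 50.3 + 23.6 + 17.7
Q_total = 91.6 kW

91.6


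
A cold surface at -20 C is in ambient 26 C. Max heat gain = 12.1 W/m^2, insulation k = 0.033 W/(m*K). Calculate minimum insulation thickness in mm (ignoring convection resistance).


dT = 26 - (-20) = 46 K
thickness = k * dT / q_max * 1000
thickness = 0.033 * 46 / 12.1 * 1000
thickness = 125.5 mm

125.5


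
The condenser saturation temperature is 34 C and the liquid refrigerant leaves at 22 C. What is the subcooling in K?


Subcooling = T_cond - T_liquid
Subcooling = 34 - 22
Subcooling = 12 K

12


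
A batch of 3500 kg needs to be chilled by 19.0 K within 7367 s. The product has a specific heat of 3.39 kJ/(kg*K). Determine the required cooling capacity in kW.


Q = m * cp * dT / t
Q = 3500 * 3.39 * 19.0 / 7367
Q = 30.601 kW

30.601


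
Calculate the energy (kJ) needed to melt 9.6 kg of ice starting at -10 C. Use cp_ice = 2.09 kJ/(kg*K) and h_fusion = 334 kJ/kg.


Sensible heat = cp * dT = 2.09 * 10 = 20.9 kJ/kg
Total per kg = 20.9 + 334 = 354.9 kJ/kg
Q = m * total = 9.6 * 354.9
Q = 3407.0 kJ

3407.0


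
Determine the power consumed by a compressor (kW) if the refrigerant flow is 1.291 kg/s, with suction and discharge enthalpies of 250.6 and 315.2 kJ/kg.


dh = 315.2 - 250.6 = 64.6 kJ/kg
W = m_dot * dh = 1.291 * 64.6 = 83.4 kW

83.4


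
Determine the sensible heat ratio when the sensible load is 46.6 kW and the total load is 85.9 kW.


SHR = Q_sensible / Q_total
SHR = 46.6 / 85.9
SHR = 0.542

0.542


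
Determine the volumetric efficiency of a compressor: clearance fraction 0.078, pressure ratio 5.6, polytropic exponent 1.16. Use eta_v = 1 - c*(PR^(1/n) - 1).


PR^(1/n) = 5.6^(1/1.16) = 4.41559953
eta_v = 1 - 0.078 * (4.41559953 - 1)
eta_v = 0.7336

0.7336


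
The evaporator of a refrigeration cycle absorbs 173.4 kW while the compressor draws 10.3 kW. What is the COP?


COP = Q_evap / W
COP = 173.4 / 10.3
COP = 16.835

16.835


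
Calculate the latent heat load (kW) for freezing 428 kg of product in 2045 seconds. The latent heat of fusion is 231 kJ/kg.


Q_lat = m * h_fg / t
Q_lat = 428 * 231 / 2045
Q_lat = 48.35 kW

48.35


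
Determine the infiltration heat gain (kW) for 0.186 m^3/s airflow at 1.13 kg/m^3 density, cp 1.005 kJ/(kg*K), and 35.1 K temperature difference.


Q = V_dot * rho * cp * dT
Q = 0.186 * 1.13 * 1.005 * 35.1
Q = 7.414 kW

7.414


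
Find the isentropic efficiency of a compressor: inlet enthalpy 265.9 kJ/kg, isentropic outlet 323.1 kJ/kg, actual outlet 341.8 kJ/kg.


dh_ideal = 323.1 - 265.9 = 57.2 kJ/kg
dh_actual = 341.8 - 265.9 = 75.9 kJ/kg
eta_s = dh_ideal / dh_actual = 57.2 / 75.9
eta_s = 0.7536

0.7536


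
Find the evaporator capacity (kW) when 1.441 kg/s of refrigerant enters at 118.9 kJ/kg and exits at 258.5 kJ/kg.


dh = 258.5 - 118.9 = 139.6 kJ/kg
Q_evap = m_dot * dh = 1.441 * 139.6
Q_evap = 201.16 kW

201.16


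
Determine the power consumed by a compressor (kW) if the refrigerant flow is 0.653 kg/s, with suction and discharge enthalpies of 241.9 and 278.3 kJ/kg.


dh = 278.3 - 241.9 = 36.4 kJ/kg
W = m_dot * dh = 0.653 * 36.4 = 23.77 kW

23.77


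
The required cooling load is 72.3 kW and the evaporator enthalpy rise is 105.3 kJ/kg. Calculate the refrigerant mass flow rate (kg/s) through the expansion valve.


m_dot = Q / dh
m_dot = 72.3 / 105.3
m_dot = 0.6866 kg/s

0.6866


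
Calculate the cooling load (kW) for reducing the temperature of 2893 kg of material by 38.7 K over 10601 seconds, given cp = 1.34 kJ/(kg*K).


Q = m * cp * dT / t
Q = 2893 * 1.34 * 38.7 / 10601
Q = 14.152 kW

14.152


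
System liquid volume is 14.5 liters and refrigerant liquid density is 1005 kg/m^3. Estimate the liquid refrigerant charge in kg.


Charge = V * rho / 1000
Charge = 14.5 * 1005 / 1000
Charge = 14.57 kg

14.57


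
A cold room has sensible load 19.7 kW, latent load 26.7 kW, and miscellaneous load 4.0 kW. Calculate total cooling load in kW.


Q_total = Q_s + Q_l + Q_misc
Q_total = 19.7 + 26.7 + 4.0
Q_total = 50.4 kW

50.4


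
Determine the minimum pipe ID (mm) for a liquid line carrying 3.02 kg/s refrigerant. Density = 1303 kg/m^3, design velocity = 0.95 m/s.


A = m_dot / (rho * v) = 3.02 / (1303 * 0.95) = 0.00243971402 m^2
d = sqrt(4*A/pi) * 1000
d = 55.7 mm

55.7


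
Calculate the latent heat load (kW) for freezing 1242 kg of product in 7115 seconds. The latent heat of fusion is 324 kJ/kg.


Q_lat = m * h_fg / t
Q_lat = 1242 * 324 / 7115
Q_lat = 56.56 kW

56.56


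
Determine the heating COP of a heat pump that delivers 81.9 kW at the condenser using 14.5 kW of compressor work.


COP_hp = Q_cond / W
COP_hp = 81.9 / 14.5
COP_hp = 5.648

5.648


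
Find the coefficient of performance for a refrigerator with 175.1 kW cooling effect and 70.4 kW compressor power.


COP = Q_evap / W
COP = 175.1 / 70.4
COP = 2.487

2.487


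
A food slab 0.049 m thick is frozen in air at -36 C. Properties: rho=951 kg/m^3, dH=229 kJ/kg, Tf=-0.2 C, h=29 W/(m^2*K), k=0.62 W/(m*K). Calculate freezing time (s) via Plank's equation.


dT = -0.2 - (-36) = 35.8 K
term1 = a/(2h) = 0.049/(2*29) = 0.0008448275862
term2 = a^2/(8k) = 0.049^2/(8*0.62) = 0.0004840725806
t = rho*dH*1000/dT * (term1 + term2)
t = 951*229*1000/35.8 * (0.0008448275862 + 0.0004840725806)
t = 8084 s

8084


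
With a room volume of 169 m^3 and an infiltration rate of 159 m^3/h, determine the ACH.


ACH = flow / volume
ACH = 159 / 169
ACH = 0.941

0.941


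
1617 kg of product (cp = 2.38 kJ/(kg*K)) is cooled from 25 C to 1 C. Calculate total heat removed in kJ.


dT = 25 - (1) = 24 K
Q = m * cp * dT = 1617 * 2.38 * 24
Q = 92363 kJ

92363


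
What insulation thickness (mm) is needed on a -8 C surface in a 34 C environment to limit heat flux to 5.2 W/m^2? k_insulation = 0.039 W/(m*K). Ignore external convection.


dT = 34 - (-8) = 42 K
thickness = k * dT / q_max * 1000
thickness = 0.039 * 42 / 5.2 * 1000
thickness = 315.0 mm

315.0


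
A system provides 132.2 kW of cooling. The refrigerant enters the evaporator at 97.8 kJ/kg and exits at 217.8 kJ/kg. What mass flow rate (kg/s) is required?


dh = 217.8 - 97.8 = 120.0 kJ/kg
m_dot = Q / dh = 132.2 / 120.0 = 1.1017 kg/s

1.1017


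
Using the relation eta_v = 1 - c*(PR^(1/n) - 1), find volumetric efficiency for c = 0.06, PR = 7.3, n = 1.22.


PR^(1/n) = 7.3^(1/1.22) = 5.10083985
eta_v = 1 - 0.06 * (5.10083985 - 1)
eta_v = 0.7539

0.7539


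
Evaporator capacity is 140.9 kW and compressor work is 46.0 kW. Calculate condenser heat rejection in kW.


Q_cond = Q_evap + W
Q_cond = 140.9 + 46.0
Q_cond = 186.9 kW

186.9


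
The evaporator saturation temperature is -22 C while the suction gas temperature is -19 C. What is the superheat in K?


Superheat = T_suction - T_evap
Superheat = -19 - (-22)
Superheat = 3 K

3


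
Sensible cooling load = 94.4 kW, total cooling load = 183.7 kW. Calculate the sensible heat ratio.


SHR = Q_sensible / Q_total
SHR = 94.4 / 183.7
SHR = 0.514

0.514


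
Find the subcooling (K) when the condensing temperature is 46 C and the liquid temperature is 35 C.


Subcooling = T_cond - T_liquid
Subcooling = 46 - 35
Subcooling = 11 K

11


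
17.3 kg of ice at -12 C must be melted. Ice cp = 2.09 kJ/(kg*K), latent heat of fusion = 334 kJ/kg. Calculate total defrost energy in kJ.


Sensible heat = cp * dT = 2.09 * 12 = 25.08 kJ/kg
Total per kg = 25.08 + 334 = 359.08 kJ/kg
Q = m * total = 17.3 * 359.08
Q = 6212.1 kJ

6212.1


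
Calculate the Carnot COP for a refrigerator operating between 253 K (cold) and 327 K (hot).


dT = 327 - 253 = 74 K
COP_carnot = T_cold / dT = 253 / 74
COP_carnot = 3.419

3.419


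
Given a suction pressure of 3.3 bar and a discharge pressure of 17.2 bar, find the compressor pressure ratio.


PR = P_high / P_low
PR = 17.2 / 3.3
PR = 5.212

5.212


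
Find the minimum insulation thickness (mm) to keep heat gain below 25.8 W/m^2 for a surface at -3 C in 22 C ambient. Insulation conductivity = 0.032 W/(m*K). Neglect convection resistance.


dT = 22 - (-3) = 25 K
thickness = k * dT / q_max * 1000
thickness = 0.032 * 25 / 25.8 * 1000
thickness = 31.0 mm

31.0


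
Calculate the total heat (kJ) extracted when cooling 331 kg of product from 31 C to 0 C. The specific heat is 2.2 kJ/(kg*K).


dT = 31 - (0) = 31 K
Q = m * cp * dT = 331 * 2.2 * 31
Q = 22574 kJ

22574


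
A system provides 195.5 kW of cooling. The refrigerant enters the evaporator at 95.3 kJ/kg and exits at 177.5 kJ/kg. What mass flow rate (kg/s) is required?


dh = 177.5 - 95.3 = 82.2 kJ/kg
m_dot = Q / dh = 195.5 / 82.2 = 2.3783 kg/s

2.3783


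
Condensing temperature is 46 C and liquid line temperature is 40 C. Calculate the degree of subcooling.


Subcooling = T_cond - T_liquid
Subcooling = 46 - 40
Subcooling = 6 K

6


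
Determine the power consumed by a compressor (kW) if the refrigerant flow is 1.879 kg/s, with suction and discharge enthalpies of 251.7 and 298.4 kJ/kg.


dh = 298.4 - 251.7 = 46.7 kJ/kg
W = m_dot * dh = 1.879 * 46.7 = 87.75 kW

87.75


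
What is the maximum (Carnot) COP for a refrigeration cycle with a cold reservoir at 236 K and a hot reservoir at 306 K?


dT = 306 - 236 = 70 K
COP_carnot = T_cold / dT = 236 / 70
COP_carnot = 3.371

3.371


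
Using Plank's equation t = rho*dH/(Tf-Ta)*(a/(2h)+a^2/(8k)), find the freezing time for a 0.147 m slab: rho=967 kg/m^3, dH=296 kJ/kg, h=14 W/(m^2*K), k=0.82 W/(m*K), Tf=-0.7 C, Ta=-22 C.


dT = -0.7 - (-22) = 21.3 K
term1 = a/(2h) = 0.147/(2*14) = 0.00525
term2 = a^2/(8k) = 0.147^2/(8*0.82) = 0.003294054878
t = rho*dH*1000/dT * (term1 + term2)
t = 967*296*1000/21.3 * (0.00525 + 0.003294054878)
t = 114816 s

114816


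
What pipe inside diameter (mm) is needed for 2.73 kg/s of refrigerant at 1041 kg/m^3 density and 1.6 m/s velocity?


A = m_dot / (rho * v) = 2.73 / (1041 * 1.6) = 0.001639048991 m^2
d = sqrt(4*A/pi) * 1000
d = 45.7 mm

45.7


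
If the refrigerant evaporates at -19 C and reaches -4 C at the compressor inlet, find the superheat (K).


Superheat = T_suction - T_evap
Superheat = -4 - (-19)
Superheat = 15 K

15


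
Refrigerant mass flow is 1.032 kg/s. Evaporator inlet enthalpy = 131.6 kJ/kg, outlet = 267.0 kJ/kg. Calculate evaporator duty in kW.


dh = 267.0 - 131.6 = 135.4 kJ/kg
Q_evap = m_dot * dh = 1.032 * 135.4
Q_evap = 139.73 kW

139.73


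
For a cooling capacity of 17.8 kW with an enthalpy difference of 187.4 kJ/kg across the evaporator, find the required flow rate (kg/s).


m_dot = Q / dh
m_dot = 17.8 / 187.4
m_dot = 0.095 kg/s

0.095


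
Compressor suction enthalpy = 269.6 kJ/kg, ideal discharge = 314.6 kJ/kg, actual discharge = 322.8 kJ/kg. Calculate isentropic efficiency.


dh_ideal = 314.6 - 269.6 = 45.0 kJ/kg
dh_actual = 322.8 - 269.6 = 53.2 kJ/kg
eta_s = dh_ideal / dh_actual = 45.0 / 53.2
eta_s = 0.8459

0.8459


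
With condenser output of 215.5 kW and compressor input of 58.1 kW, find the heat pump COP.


COP_hp = Q_cond / W
COP_hp = 215.5 / 58.1
COP_hp = 3.709

3.709


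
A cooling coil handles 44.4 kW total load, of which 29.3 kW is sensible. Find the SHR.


SHR = Q_sensible / Q_total
SHR = 29.3 / 44.4
SHR = 0.66

0.66


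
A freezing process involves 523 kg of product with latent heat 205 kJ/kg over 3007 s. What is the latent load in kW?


Q_lat = m * h_fg / t
Q_lat = 523 * 205 / 3007
Q_lat = 35.66 kW

35.66


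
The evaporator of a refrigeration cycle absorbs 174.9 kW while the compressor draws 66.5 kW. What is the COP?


COP = Q_evap / W
COP = 174.9 / 66.5
COP = 2.63

2.63


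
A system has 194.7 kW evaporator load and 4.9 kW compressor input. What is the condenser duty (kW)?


Q_cond = Q_evap + W
Q_cond = 194.7 + 4.9
Q_cond = 199.6 kW

199.6


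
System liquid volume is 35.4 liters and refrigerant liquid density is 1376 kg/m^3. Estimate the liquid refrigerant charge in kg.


Charge = V * rho / 1000
Charge = 35.4 * 1376 / 1000
Charge = 48.71 kg

48.71


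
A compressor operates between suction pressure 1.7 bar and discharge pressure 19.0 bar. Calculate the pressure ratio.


PR = P_high / P_low
PR = 19.0 / 1.7
PR = 11.176

11.176


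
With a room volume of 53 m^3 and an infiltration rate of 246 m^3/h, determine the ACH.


ACH = flow / volume
ACH = 246 / 53
ACH = 4.642

4.642


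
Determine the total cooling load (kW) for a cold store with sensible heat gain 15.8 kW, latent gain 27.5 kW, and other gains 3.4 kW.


Q_total = Q_s + Q_l + Q_misc
Q_total = 15.8 + 27.5 + 3.4
Q_total = 46.7 kW

46.7


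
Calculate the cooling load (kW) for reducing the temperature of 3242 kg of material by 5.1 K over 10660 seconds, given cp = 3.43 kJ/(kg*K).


Q = m * cp * dT / t
Q = 3242 * 3.43 * 5.1 / 10660
Q = 5.32 kW

5.32


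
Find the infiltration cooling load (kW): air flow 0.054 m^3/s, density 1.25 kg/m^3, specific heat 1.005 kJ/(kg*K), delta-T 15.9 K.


Q = V_dot * rho * cp * dT
Q = 0.054 * 1.25 * 1.005 * 15.9
Q = 1.079 kW

1.079


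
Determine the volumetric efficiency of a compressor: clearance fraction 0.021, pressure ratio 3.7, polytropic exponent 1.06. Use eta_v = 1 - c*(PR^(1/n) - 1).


PR^(1/n) = 3.7^(1/1.06) = 3.43589088
eta_v = 1 - 0.021 * (3.43589088 - 1)
eta_v = 0.9488

0.9488


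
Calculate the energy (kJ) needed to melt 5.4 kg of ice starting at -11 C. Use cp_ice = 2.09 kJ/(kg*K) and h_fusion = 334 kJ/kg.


Sensible heat = cp * dT = 2.09 * 11 = 22.99 kJ/kg
Total per kg = 22.99 + 334 = 356.99 kJ/kg
Q = m * total = 5.4 * 356.99
Q = 1927.7 kJ

1927.7


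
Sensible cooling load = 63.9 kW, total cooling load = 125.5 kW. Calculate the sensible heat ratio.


SHR = Q_sensible / Q_total
SHR = 63.9 / 125.5
SHR = 0.509

0.509


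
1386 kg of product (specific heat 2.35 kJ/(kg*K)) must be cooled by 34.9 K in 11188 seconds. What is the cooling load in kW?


Q = m * cp * dT / t
Q = 1386 * 2.35 * 34.9 / 11188
Q = 10.16 kW

10.16


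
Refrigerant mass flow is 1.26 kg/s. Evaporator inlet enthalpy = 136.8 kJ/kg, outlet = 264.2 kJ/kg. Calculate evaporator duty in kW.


dh = 264.2 - 136.8 = 127.4 kJ/kg
Q_evap = m_dot * dh = 1.26 * 127.4
Q_evap = 160.52 kW

160.52


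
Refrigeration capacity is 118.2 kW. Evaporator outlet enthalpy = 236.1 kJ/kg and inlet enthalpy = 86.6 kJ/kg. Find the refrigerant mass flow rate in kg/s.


dh = 236.1 - 86.6 = 149.5 kJ/kg
m_dot = Q / dh = 118.2 / 149.5 = 0.7906 kg/s

0.7906


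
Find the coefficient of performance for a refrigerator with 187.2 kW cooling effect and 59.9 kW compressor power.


COP = Q_evap / W
COP = 187.2 / 59.9
COP = 3.125

3.125


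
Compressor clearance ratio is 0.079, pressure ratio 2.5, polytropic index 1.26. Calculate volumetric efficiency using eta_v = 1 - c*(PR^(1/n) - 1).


PR^(1/n) = 2.5^(1/1.26) = 2.06930927
eta_v = 1 - 0.079 * (2.06930927 - 1)
eta_v = 0.9155

0.9155


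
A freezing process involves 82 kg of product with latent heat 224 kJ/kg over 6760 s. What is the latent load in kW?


Q_lat = m * h_fg / t
Q_lat = 82 * 224 / 6760
Q_lat = 2.72 kW

2.72


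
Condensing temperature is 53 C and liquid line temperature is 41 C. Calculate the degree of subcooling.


Subcooling = T_cond - T_liquid
Subcooling = 53 - 41
Subcooling = 12 K

12


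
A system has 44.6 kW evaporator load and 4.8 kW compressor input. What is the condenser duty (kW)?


Q_cond = Q_evap + W
Q_cond = 44.6 + 4.8
Q_cond = 49.4 kW

49.4


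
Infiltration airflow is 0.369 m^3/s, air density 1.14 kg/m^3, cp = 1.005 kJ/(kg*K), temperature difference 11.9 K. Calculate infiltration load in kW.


Q = V_dot * rho * cp * dT
Q = 0.369 * 1.14 * 1.005 * 11.9
Q = 5.031 kW

5.031


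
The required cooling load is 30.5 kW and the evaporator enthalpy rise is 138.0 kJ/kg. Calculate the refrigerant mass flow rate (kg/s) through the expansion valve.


m_dot = Q / dh
m_dot = 30.5 / 138.0
m_dot = 0.221 kg/s

0.221


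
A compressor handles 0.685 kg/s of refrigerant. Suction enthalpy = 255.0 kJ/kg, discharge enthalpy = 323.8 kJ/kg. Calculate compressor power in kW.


dh = 323.8 - 255.0 = 68.8 kJ/kg
W = m_dot * dh = 0.685 * 68.8 = 47.13 kW

47.13


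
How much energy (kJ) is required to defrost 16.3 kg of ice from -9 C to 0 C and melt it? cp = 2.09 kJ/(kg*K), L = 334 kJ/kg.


Sensible heat = cp * dT = 2.09 * 9 = 18.81 kJ/kg
Total per kg = 18.81 + 334 = 352.81 kJ/kg
Q = m * total = 16.3 * 352.81
Q = 5750.8 kJ

5750.8


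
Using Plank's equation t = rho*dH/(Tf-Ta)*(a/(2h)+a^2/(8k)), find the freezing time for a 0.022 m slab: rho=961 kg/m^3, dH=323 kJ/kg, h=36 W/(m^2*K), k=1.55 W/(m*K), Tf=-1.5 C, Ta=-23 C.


dT = -1.5 - (-23) = 21.5 K
term1 = a/(2h) = 0.022/(2*36) = 0.0003055555556
term2 = a^2/(8k) = 0.022^2/(8*1.55) = 0.00003903225806
t = rho*dH*1000/dT * (term1 + term2)
t = 961*323*1000/21.5 * (0.0003055555556 + 0.00003903225806)
t = 4975 s

4975


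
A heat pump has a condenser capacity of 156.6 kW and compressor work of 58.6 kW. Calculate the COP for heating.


COP_hp = Q_cond / W
COP_hp = 156.6 / 58.6
COP_hp = 2.672

2.672


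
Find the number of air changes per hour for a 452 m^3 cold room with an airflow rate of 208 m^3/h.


ACH = flow / volume
ACH = 208 / 452
ACH = 0.46

0.46


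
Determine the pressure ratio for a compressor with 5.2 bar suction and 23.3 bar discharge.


PR = P_high / P_low
PR = 23.3 / 5.2
PR = 4.481

4.481


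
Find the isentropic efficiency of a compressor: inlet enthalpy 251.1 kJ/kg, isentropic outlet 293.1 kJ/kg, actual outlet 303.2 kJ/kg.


dh_ideal = 293.1 - 251.1 = 42.0 kJ/kg
dh_actual = 303.2 - 251.1 = 52.1 kJ/kg
eta_s = dh_ideal / dh_actual = 42.0 / 52.1
eta_s = 0.8061

0.8061


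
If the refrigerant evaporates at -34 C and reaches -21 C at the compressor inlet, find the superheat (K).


Superheat = T_suction - T_evap
Superheat = -21 - (-34)
Superheat = 13 K

13


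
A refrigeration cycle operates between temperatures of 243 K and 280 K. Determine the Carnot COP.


dT = 280 - 243 = 37 K
COP_carnot = T_cold / dT = 243 / 37
COP_carnot = 6.568

6.568


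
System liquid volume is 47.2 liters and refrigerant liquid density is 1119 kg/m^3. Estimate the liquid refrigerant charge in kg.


Charge = V * rho / 1000
Charge = 47.2 * 1119 / 1000
Charge = 52.82 kg

52.82


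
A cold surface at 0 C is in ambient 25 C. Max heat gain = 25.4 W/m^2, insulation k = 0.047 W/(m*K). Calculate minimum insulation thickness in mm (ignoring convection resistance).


dT = 25 - (0) = 25 K
thickness = k * dT / q_max * 1000
thickness = 0.047 * 25 / 25.4 * 1000
thickness = 46.3 mm

46.3


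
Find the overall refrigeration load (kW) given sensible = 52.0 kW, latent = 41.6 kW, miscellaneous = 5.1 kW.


Q_total = Q_s + Q_l + Q_misc
Q_total = 52.0 + 41.6 + 5.1
Q_total = 98.7 kW

98.7


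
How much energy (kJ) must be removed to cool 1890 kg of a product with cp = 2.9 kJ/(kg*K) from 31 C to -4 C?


dT = 31 - (-4) = 35 K
Q = m * cp * dT = 1890 * 2.9 * 35
Q = 191835 kJ

191835


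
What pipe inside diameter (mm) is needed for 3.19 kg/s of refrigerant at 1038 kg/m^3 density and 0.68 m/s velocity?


A = m_dot / (rho * v) = 3.19 / (1038 * 0.68) = 0.004519437833 m^2
d = sqrt(4*A/pi) * 1000
d = 75.9 mm

75.9


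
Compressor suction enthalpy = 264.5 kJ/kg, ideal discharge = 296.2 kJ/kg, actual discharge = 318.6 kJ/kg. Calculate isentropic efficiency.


dh_ideal = 296.2 - 264.5 = 31.7 kJ/kg
dh_actual = 318.6 - 264.5 = 54.1 kJ/kg
eta_s = dh_ideal / dh_actual = 31.7 / 54.1
eta_s = 0.586

0.586


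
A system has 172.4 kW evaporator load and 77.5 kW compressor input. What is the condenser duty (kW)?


Q_cond = Q_evap + W
Q_cond = 172.4 + 77.5
Q_cond = 249.9 kW

249.9


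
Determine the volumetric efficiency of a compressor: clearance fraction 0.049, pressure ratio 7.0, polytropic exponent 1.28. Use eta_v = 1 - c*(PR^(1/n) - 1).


PR^(1/n) = 7.0^(1/1.28) = 4.5733332
eta_v = 1 - 0.049 * (4.5733332 - 1)
eta_v = 0.8249

0.8249


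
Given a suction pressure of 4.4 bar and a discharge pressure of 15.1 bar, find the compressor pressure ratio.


PR = P_high / P_low
PR = 15.1 / 4.4
PR = 3.432

3.432


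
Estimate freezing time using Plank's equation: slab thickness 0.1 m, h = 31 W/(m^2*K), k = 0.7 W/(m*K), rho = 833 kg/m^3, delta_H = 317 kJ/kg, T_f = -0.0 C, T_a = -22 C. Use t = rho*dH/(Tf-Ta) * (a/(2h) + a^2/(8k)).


dT = -0.0 - (-22) = 22.0 K
term1 = a/(2h) = 0.1/(2*31) = 0.001612903226
term2 = a^2/(8k) = 0.1^2/(8*0.7) = 0.001785714286
t = rho*dH*1000/dT * (term1 + term2)
t = 833*317*1000/22.0 * (0.001612903226 + 0.001785714286)
t = 40793 s

40793


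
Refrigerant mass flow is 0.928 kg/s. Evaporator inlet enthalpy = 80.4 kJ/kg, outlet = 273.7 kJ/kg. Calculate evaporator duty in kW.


dh = 273.7 - 80.4 = 193.3 kJ/kg
Q_evap = m_dot * dh = 0.928 * 193.3
Q_evap = 179.38 kW

179.38


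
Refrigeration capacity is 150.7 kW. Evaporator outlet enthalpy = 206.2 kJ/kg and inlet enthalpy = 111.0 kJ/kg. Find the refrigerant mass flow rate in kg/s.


dh = 206.2 - 111.0 = 95.2 kJ/kg
m_dot = Q / dh = 150.7 / 95.2 = 1.583 kg/s

1.583


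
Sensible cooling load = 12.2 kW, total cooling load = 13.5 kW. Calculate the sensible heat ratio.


SHR = Q_sensible / Q_total
SHR = 12.2 / 13.5
SHR = 0.904

0.904


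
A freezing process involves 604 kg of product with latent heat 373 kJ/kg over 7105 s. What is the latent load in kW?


Q_lat = m * h_fg / t
Q_lat = 604 * 373 / 7105
Q_lat = 31.71 kW

31.71


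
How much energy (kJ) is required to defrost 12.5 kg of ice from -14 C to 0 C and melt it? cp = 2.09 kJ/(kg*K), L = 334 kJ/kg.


Sensible heat = cp * dT = 2.09 * 14 = 29.26 kJ/kg
Total per kg = 29.26 + 334 = 363.26 kJ/kg
Q = m * total = 12.5 * 363.26
Q = 4540.8 kJ

4540.8


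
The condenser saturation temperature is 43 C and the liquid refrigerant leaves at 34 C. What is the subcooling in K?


Subcooling = T_cond - T_liquid
Subcooling = 43 - 34
Subcooling = 9 K

9


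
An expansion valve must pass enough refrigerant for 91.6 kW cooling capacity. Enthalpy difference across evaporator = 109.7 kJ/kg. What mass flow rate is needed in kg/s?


m_dot = Q / dh
m_dot = 91.6 / 109.7
m_dot = 0.835 kg/s

0.835


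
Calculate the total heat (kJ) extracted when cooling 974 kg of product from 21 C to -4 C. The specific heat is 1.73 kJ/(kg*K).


dT = 21 - (-4) = 25 K
Q = m * cp * dT = 974 * 1.73 * 25
Q = 42126 kJ

42126


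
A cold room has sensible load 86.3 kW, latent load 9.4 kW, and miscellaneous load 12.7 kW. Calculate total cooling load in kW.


Q_total = Q_s + Q_l + Q_misc
Q_total = 86.3 + 9.4 + 12.7
Q_total = 108.4 kW

108.4


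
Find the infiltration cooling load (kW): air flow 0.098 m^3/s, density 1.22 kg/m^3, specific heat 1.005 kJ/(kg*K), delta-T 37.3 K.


Q = V_dot * rho * cp * dT
Q = 0.098 * 1.22 * 1.005 * 37.3
Q = 4.482 kW

4.482


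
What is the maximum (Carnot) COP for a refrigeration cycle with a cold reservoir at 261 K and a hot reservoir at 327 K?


dT = 327 - 261 = 66 K
COP_carnot = T_cold / dT = 261 / 66
COP_carnot = 3.955

3.955


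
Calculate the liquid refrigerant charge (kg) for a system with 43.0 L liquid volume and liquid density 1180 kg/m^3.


Charge = V * rho / 1000
Charge = 43.0 * 1180 / 1000
Charge = 50.74 kg

50.74


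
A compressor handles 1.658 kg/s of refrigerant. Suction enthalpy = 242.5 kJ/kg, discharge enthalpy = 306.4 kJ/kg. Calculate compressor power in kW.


dh = 306.4 - 242.5 = 63.9 kJ/kg
W = m_dot * dh = 1.658 * 63.9 = 105.95 kW

105.95


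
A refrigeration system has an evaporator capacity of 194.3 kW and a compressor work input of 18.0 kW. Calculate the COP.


COP = Q_evap / W
COP = 194.3 / 18.0
COP = 10.794

10.794


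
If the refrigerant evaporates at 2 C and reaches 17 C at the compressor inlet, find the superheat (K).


Superheat = T_suction - T_evap
Superheat = 17 - (2)
Superheat = 15 K

15


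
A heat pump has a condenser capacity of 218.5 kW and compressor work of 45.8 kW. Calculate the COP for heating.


COP_hp = Q_cond / W
COP_hp = 218.5 / 45.8
COP_hp = 4.771

4.771


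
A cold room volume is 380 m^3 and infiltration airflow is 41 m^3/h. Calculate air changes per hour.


ACH = flow / volume
ACH = 41 / 380
ACH = 0.108

0.108


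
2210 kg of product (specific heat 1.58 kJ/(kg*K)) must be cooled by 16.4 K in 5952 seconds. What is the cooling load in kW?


Q = m * cp * dT / t
Q = 2210 * 1.58 * 16.4 / 5952
Q = 9.621 kW

9.621


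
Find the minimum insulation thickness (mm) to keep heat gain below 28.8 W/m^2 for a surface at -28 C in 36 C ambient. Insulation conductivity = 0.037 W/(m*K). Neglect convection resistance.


dT = 36 - (-28) = 64 K
thickness = k * dT / q_max * 1000
thickness = 0.037 * 64 / 28.8 * 1000
thickness = 82.2 mm

82.2


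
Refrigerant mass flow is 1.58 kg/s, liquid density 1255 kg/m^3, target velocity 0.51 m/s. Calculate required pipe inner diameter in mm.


A = m_dot / (rho * v) = 1.58 / (1255 * 0.51) = 0.002468557144 m^2
d = sqrt(4*A/pi) * 1000
d = 56.1 mm

56.1


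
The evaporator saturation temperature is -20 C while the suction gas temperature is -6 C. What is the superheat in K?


Superheat = T_suction - T_evap
Superheat = -6 - (-20)
Superheat = 14 K

14


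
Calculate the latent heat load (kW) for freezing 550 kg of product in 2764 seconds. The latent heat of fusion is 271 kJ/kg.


Q_lat = m * h_fg / t
Q_lat = 550 * 271 / 2764
Q_lat = 53.93 kW

53.93


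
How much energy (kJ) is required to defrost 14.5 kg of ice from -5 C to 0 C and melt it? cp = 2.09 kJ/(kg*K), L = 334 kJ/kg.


Sensible heat = cp * dT = 2.09 * 5 = 10.45 kJ/kg
Total per kg = 10.45 + 334 = 344.45 kJ/kg
Q = m * total = 14.5 * 344.45
Q = 4994.5 kJ

4994.5


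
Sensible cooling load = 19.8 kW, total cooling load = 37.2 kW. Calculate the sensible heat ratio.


SHR = Q_sensible / Q_total
SHR = 19.8 / 37.2
SHR = 0.532

0.532


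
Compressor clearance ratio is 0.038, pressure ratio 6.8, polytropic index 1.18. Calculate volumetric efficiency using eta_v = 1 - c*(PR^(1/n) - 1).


PR^(1/n) = 6.8^(1/1.18) = 5.07593472
eta_v = 1 - 0.038 * (5.07593472 - 1)
eta_v = 0.8451

0.8451


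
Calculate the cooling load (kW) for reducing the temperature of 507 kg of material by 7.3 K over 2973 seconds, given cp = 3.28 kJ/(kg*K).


Q = m * cp * dT / t
Q = 507 * 3.28 * 7.3 / 2973
Q = 4.083 kW

4.083


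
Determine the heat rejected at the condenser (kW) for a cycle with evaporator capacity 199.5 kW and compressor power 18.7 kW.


Q_cond = Q_evap + W
Q_cond = 199.5 + 18.7
Q_cond = 218.2 kW

218.2


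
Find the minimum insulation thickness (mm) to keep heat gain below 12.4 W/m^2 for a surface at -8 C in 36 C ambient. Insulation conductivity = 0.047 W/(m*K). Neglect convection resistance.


dT = 36 - (-8) = 44 K
thickness = k * dT / q_max * 1000
thickness = 0.047 * 44 / 12.4 * 1000
thickness = 166.8 mm

166.8


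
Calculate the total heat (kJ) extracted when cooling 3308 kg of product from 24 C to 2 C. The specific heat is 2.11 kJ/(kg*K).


dT = 24 - (2) = 22 K
Q = m * cp * dT = 3308 * 2.11 * 22
Q = 153557 kJ

153557


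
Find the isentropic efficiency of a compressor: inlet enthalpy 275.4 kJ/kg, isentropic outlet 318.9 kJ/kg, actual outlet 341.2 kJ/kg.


dh_ideal = 318.9 - 275.4 = 43.5 kJ/kg
dh_actual = 341.2 - 275.4 = 65.8 kJ/kg
eta_s = dh_ideal / dh_actual = 43.5 / 65.8
eta_s = 0.6611

0.6611


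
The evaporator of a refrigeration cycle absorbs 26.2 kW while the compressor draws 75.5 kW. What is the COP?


COP = Q_evap / W
COP = 26.2 / 75.5
COP = 0.347

0.347


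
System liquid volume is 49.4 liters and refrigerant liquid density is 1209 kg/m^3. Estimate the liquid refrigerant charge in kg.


Charge = V * rho / 1000
Charge = 49.4 * 1209 / 1000
Charge = 59.72 kg

59.72


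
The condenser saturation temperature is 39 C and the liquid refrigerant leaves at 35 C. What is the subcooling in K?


Subcooling = T_cond - T_liquid
Subcooling = 39 - 35
Subcooling = 4 K

4


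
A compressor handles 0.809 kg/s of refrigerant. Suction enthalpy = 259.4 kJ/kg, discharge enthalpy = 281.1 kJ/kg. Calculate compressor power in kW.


dh = 281.1 - 259.4 = 21.7 kJ/kg
W = m_dot * dh = 0.809 * 21.7 = 17.56 kW

17.56


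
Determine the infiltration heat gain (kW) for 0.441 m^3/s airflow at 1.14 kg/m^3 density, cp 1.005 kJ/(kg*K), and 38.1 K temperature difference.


Q = V_dot * rho * cp * dT
Q = 0.441 * 1.14 * 1.005 * 38.1
Q = 19.25 kW

19.25


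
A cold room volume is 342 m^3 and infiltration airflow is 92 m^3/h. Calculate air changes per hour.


ACH = flow / volume
ACH = 92 / 342
ACH = 0.269

0.269


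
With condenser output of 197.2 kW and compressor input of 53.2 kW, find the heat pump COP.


COP_hp = Q_cond / W
COP_hp = 197.2 / 53.2
COP_hp = 3.707

3.707


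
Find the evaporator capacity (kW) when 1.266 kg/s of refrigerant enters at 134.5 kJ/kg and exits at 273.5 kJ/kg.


dh = 273.5 - 134.5 = 139.0 kJ/kg
Q_evap = m_dot * dh = 1.266 * 139.0
Q_evap = 175.97 kW

175.97


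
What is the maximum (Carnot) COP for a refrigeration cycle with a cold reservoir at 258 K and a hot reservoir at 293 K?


dT = 293 - 258 = 35 K
COP_carnot = T_cold / dT = 258 / 35
COP_carnot = 7.371

7.371


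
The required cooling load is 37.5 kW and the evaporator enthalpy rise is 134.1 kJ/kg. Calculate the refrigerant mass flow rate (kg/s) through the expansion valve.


m_dot = Q / dh
m_dot = 37.5 / 134.1
m_dot = 0.2796 kg/s

0.2796


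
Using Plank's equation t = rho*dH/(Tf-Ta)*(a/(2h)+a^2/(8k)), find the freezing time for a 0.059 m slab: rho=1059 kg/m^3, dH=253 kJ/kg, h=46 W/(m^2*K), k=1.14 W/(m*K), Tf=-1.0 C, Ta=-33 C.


dT = -1.0 - (-33) = 32.0 K
term1 = a/(2h) = 0.059/(2*46) = 0.0006413043478
term2 = a^2/(8k) = 0.059^2/(8*1.14) = 0.0003816885965
t = rho*dH*1000/dT * (term1 + term2)
t = 1059*253*1000/32.0 * (0.0006413043478 + 0.0003816885965)
t = 8565 s

8565


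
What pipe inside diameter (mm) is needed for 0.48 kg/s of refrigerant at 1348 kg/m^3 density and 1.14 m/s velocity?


A = m_dot / (rho * v) = 0.48 / (1348 * 1.14) = 0.0003123535843 m^2
d = sqrt(4*A/pi) * 1000
d = 19.9 mm

19.9


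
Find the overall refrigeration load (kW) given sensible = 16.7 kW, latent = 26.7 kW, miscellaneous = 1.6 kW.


Q_total = Q_s + Q_l + Q_misc
Q_total = 16.7 + 26.7 + 1.6
Q_total = 45.0 kW

45.0


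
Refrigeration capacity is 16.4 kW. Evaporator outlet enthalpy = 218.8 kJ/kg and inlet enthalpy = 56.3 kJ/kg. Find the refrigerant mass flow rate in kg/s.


dh = 218.8 - 56.3 = 162.5 kJ/kg
m_dot = Q / dh = 16.4 / 162.5 = 0.1009 kg/s

0.1009


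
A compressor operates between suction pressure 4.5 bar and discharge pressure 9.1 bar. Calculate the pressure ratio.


PR = P_high / P_low
PR = 9.1 / 4.5
PR = 2.022

2.022


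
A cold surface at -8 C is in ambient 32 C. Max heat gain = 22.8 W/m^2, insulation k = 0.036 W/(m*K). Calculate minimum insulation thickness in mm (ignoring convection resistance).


dT = 32 - (-8) = 40 K
thickness = k * dT / q_max * 1000
thickness = 0.036 * 40 / 22.8 * 1000
thickness = 63.2 mm

63.2


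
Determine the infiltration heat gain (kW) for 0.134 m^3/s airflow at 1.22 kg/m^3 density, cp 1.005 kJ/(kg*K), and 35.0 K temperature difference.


Q = V_dot * rho * cp * dT
Q = 0.134 * 1.22 * 1.005 * 35.0
Q = 5.75 kW

5.75


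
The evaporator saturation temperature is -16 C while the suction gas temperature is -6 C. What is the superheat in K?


Superheat = T_suction - T_evap
Superheat = -6 - (-16)
Superheat = 10 K

10


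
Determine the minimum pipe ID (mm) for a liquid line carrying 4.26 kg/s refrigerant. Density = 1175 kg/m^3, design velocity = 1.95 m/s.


A = m_dot / (rho * v) = 4.26 / (1175 * 1.95) = 0.001859247136 m^2
d = sqrt(4*A/pi) * 1000
d = 48.7 mm

48.7


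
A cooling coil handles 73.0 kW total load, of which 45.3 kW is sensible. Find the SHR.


SHR = Q_sensible / Q_total
SHR = 45.3 / 73.0
SHR = 0.621

0.621


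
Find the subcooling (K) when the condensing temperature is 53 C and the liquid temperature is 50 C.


Subcooling = T_cond - T_liquid
Subcooling = 53 - 50
Subcooling = 3 K

3


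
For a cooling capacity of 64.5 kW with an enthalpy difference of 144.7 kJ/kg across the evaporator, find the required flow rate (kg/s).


m_dot = Q / dh
m_dot = 64.5 / 144.7
m_dot = 0.4457 kg/s

0.4457


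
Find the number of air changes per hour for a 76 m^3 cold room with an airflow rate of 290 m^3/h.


ACH = flow / volume
ACH = 290 / 76
ACH = 3.816

3.816


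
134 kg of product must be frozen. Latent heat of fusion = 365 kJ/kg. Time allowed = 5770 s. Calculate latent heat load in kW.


Q_lat = m * h_fg / t
Q_lat = 134 * 365 / 5770
Q_lat = 8.48 kW

8.48


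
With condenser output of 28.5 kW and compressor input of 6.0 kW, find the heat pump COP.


COP_hp = Q_cond / W
COP_hp = 28.5 / 6.0
COP_hp = 4.75

4.75


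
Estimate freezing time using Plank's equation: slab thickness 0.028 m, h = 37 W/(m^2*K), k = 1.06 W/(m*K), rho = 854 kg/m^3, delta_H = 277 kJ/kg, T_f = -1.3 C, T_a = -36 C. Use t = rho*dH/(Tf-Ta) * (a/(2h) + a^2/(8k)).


dT = -1.3 - (-36) = 34.7 K
term1 = a/(2h) = 0.028/(2*37) = 0.0003783783784
term2 = a^2/(8k) = 0.028^2/(8*1.06) = 0.00009245283019
t = rho*dH*1000/dT * (term1 + term2)
t = 854*277*1000/34.7 * (0.0003783783784 + 0.00009245283019)
t = 3210 s

3210


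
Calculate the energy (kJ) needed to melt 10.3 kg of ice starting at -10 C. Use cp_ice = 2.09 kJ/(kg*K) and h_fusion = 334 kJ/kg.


Sensible heat = cp * dT = 2.09 * 10 = 20.9 kJ/kg
Total per kg = 20.9 + 334 = 354.9 kJ/kg
Q = m * total = 10.3 * 354.9
Q = 3655.5 kJ

3655.5


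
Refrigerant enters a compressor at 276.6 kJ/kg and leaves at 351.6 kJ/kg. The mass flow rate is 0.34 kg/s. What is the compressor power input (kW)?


dh = 351.6 - 276.6 = 75.0 kJ/kg
W = m_dot * dh = 0.34 * 75.0 = 25.5 kW

25.5


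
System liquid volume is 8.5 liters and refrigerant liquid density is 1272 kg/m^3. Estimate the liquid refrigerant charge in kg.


Charge = V * rho / 1000
Charge = 8.5 * 1272 / 1000
Charge = 10.81 kg

10.81


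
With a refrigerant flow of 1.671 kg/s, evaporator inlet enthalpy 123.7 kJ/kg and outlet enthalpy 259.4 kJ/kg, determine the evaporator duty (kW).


dh = 259.4 - 123.7 = 135.7 kJ/kg
Q_evap = m_dot * dh = 1.671 * 135.7
Q_evap = 226.75 kW

226.75


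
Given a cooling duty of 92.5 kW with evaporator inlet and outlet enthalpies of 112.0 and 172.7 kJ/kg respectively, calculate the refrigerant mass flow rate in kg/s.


dh = 172.7 - 112.0 = 60.7 kJ/kg
m_dot = Q / dh = 92.5 / 60.7 = 1.5239 kg/s

1.5239


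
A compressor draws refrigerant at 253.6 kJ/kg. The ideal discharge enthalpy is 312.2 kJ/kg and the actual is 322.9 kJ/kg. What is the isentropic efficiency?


dh_ideal = 312.2 - 253.6 = 58.6 kJ/kg
dh_actual = 322.9 - 253.6 = 69.3 kJ/kg
eta_s = dh_ideal / dh_actual = 58.6 / 69.3
eta_s = 0.8456

0.8456


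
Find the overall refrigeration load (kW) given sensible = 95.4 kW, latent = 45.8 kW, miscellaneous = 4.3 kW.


Q_total = Q_s + Q_l + Q_misc
Q_total = 95.4 + 45.8 + 4.3
Q_total = 145.5 kW

145.5


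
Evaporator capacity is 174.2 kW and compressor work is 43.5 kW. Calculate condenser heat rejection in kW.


Q_cond = Q_evap + W
Q_cond = 174.2 + 43.5
Q_cond = 217.7 kW

217.7


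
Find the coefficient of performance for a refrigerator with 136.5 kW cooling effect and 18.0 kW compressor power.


COP = Q_evap / W
COP = 136.5 / 18.0
COP = 7.583

7.583


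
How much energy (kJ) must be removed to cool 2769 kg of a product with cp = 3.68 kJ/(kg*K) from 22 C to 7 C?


dT = 22 - (7) = 15 K
Q = m * cp * dT = 2769 * 3.68 * 15
Q = 152849 kJ

152849


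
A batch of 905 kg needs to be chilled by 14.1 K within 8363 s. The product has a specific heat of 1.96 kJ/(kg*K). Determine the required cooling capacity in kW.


Q = m * cp * dT / t
Q = 905 * 1.96 * 14.1 / 8363
Q = 2.991 kW

2.991


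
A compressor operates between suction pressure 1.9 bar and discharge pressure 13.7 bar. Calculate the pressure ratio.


PR = P_high / P_low
PR = 13.7 / 1.9
PR = 7.211

7.211


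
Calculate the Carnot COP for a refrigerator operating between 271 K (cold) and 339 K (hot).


dT = 339 - 271 = 68 K
COP_carnot = T_cold / dT = 271 / 68
COP_carnot = 3.985

3.985


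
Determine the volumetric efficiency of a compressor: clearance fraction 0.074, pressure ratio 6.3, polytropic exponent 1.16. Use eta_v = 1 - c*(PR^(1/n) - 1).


PR^(1/n) = 6.3^(1/1.16) = 4.88749899
eta_v = 1 - 0.074 * (4.88749899 - 1)
eta_v = 0.7123

0.7123


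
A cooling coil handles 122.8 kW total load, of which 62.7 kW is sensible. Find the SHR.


SHR = Q_sensible / Q_total
SHR = 62.7 / 122.8
SHR = 0.511

0.511


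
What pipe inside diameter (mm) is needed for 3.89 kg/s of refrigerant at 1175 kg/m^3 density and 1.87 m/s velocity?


A = m_dot / (rho * v) = 3.89 / (1175 * 1.87) = 0.001770394812 m^2
d = sqrt(4*A/pi) * 1000
d = 47.5 mm

47.5


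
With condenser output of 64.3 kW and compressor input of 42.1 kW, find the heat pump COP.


COP_hp = Q_cond / W
COP_hp = 64.3 / 42.1
COP_hp = 1.527

1.527


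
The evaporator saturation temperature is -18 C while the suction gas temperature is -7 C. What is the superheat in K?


Superheat = T_suction - T_evap
Superheat = -7 - (-18)
Superheat = 11 K

11


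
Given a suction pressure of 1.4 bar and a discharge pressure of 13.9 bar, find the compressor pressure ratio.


PR = P_high / P_low
PR = 13.9 / 1.4
PR = 9.929

9.929


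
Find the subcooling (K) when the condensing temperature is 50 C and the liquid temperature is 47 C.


Subcooling = T_cond - T_liquid
Subcooling = 50 - 47
Subcooling = 3 K

3


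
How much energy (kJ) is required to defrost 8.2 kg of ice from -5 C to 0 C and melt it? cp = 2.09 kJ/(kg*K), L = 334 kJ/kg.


Sensible heat = cp * dT = 2.09 * 5 = 10.45 kJ/kg
Total per kg = 10.45 + 334 = 344.45 kJ/kg
Q = m * total = 8.2 * 344.45
Q = 2824.5 kJ

2824.5


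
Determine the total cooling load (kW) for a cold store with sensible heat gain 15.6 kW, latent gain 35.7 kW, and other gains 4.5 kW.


Q_total = Q_s + Q_l + Q_misc
Q_total = 15.6 + 35.7 + 4.5
Q_total = 55.8 kW

55.8


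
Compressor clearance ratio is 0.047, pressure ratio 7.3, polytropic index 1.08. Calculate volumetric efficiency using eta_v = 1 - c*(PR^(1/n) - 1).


PR^(1/n) = 7.3^(1/1.08) = 6.30047102
eta_v = 1 - 0.047 * (6.30047102 - 1)
eta_v = 0.7509

0.7509


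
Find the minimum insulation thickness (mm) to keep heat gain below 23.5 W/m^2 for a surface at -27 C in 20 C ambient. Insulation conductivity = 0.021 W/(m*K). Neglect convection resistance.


dT = 20 - (-27) = 47 K
thickness = k * dT / q_max * 1000
thickness = 0.021 * 47 / 23.5 * 1000
thickness = 42.0 mm

42.0


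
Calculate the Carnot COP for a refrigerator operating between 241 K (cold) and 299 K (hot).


dT = 299 - 241 = 58 K
COP_carnot = T_cold / dT = 241 / 58
COP_carnot = 4.155

4.155


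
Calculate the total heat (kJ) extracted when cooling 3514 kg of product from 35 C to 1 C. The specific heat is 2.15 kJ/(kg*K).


dT = 35 - (1) = 34 K
Q = m * cp * dT = 3514 * 2.15 * 34
Q = 256873 kJ

256873


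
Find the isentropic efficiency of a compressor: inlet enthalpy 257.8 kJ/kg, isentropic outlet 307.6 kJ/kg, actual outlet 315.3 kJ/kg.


dh_ideal = 307.6 - 257.8 = 49.8 kJ/kg
dh_actual = 315.3 - 257.8 = 57.5 kJ/kg
eta_s = dh_ideal / dh_actual = 49.8 / 57.5
eta_s = 0.8661

0.8661
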